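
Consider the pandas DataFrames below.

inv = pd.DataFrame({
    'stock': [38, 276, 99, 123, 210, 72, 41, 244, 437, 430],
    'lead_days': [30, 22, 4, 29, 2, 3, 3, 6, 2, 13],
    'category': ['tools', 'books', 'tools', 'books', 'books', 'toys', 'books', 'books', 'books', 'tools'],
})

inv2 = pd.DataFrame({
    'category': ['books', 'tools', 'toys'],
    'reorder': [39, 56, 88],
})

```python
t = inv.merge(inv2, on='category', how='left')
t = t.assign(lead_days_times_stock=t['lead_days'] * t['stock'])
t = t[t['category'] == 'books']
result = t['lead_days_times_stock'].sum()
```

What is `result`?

12520

merge on 'category' (how='left') → 10 rows:
   stock  lead_days category  reorder
0     38         30    tools       56
1    276         22    books       39
2     99          4    tools       56
3    123         29    books       39
4    210          2    books       39
5     72          3     toys       88
6     41          3    books       39
7    244          6    books       39
8    437          2    books       39
9    430         13    tools       56
add column lead_days_times_stock = t['lead_days'] * t['stock']:
   stock  lead_days category  reorder  lead_days_times_stock
0     38         30    tools       56                   1140
1    276         22    books       39                   6072
2     99          4    tools       56                    396
3    123         29    books       39                   3567
4    210          2    books       39                    420
5     72          3     toys       88                    216
6     41          3    books       39                    123
7    244          6    books       39                   1464
8    437          2    books       39                    874
9    430         13    tools       56                   5590
filter rows where category == 'books':
   stock  lead_days category  reorder  lead_days_times_stock
1    276         22    books       39                   6072
3    123         29    books       39                   3567
4    210          2    books       39                    420
6     41          3    books       39                    123
7    244          6    books       39                   1464
8    437          2    books       39                    874
So sum() = 12520.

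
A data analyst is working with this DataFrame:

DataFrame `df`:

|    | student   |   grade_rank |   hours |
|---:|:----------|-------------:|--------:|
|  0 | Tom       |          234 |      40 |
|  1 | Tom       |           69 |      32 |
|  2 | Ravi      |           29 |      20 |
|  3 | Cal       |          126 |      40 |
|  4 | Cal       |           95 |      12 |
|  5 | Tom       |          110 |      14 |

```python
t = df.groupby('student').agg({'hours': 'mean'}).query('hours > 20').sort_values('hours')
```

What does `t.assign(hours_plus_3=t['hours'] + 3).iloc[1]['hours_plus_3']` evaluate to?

group by student, mean of hours:
             hours
student           
Cal      26.000000
Ravi     20.000000
Tom      28.666667
filter rows where hours > 20:
             hours
student           
Cal      26.000000
Tom      28.666667
sort by hours:
             hours
student           
Cal      26.000000
Tom      28.666667
add column hours_plus_3 = t['hours'] + 3:
             hours  hours_plus_3
student                         
Cal      26.000000     29.000000
Tom      28.666667     31.666667
So iloc[1]['hours_plus_3'] = 31.6666666667.

31.6666666667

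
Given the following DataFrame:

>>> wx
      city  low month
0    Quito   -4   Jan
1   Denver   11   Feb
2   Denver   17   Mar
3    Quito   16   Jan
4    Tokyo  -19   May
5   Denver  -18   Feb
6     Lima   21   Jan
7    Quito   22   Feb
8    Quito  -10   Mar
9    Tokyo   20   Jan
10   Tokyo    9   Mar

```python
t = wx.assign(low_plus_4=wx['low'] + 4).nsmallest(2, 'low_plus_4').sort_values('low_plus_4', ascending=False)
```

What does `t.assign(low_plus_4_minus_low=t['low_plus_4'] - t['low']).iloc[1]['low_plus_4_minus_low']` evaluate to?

add column low_plus_4 = wx['low'] + 4:
      city  low month  low_plus_4
0    Quito   -4   Jan           0
1   Denver   11   Feb          15
2   Denver   17   Mar          21
3    Quito   16   Jan          20
4    Tokyo  -19   May         -15
5   Denver  -18   Feb         -14
6     Lima   21   Jan          25
7    Quito   22   Feb          26
8    Quito  -10   Mar          -6
9    Tokyo   20   Jan          24
10   Tokyo    9   Mar          13
take 2 rows with smallest low_plus_4:
     city  low month  low_plus_4
4   Tokyo  -19   May         -15
5  Denver  -18   Feb         -14
sort by low_plus_4 descending:
     city  low month  low_plus_4
5  Denver  -18   Feb         -14
4   Tokyo  -19   May         -15
add column low_plus_4_minus_low = t['low_plus_4'] - t['low']:
     city  low month  low_plus_4  low_plus_4_minus_low
5  Denver  -18   Feb         -14                     4
4   Tokyo  -19   May         -15                     4
Taking the value at position 1, column 'low_plus_4_minus_low' gives 4.

4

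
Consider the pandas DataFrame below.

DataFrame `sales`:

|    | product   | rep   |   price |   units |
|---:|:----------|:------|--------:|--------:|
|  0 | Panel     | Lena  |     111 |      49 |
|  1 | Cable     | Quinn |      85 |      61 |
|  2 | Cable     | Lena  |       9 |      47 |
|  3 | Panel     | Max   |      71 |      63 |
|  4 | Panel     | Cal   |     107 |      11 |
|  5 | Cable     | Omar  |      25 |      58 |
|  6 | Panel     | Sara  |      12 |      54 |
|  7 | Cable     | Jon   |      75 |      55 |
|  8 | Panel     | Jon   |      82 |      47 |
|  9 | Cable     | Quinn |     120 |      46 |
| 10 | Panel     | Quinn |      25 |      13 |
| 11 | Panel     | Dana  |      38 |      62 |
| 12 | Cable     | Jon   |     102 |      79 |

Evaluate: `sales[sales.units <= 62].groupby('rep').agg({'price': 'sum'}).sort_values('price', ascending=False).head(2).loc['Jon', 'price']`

157

filter rows where units <= 62:
   product    rep  price  units
0    Panel   Lena    111     49
1    Cable  Quinn     85     61
2    Cable   Lena      9     47
4    Panel    Cal    107     11
5    Cable   Omar     25     58
6    Panel   Sara     12     54
7    Cable    Jon     75     55
8    Panel    Jon     82     47
9    Cable  Quinn    120     46
10   Panel  Quinn     25     13
11   Panel   Dana     38     62
group by rep, sum of price:
       price
rep         
Cal      107
Dana      38
Jon      157
Lena     120
Omar      25
Quinn    230
Sara      12
sort by price descending:
       price
rep         
Quinn    230
Jon      157
Lena     120
Cal      107
Dana      38
Omar      25
Sara      12
take first 2 rows:
       price
rep         
Quinn    230
Jon      157
The value at row 'Jon', column 'price' is 157.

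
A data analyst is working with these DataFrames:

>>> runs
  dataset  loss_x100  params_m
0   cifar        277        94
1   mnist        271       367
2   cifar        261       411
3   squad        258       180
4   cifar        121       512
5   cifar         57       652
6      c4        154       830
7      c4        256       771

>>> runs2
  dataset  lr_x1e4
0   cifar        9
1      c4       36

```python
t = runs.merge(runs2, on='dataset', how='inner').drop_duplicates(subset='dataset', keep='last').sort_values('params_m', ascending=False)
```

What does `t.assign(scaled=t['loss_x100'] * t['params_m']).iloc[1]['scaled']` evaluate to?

merge on 'dataset' (how='inner') → 6 rows:
  dataset  loss_x100  params_m  lr_x1e4
0   cifar        277        94        9
1   cifar        261       411        9
2   cifar        121       512        9
3   cifar         57       652        9
4      c4        154       830       36
5      c4        256       771       36
drop duplicate dataset (keep=last):
  dataset  loss_x100  params_m  lr_x1e4
3   cifar         57       652        9
5      c4        256       771       36
sort by params_m descending:
  dataset  loss_x100  params_m  lr_x1e4
5      c4        256       771       36
3   cifar         57       652        9
add column scaled = t['loss_x100'] * t['params_m']:
  dataset  loss_x100  params_m  lr_x1e4  scaled
5      c4        256       771       36  197376
3   cifar         57       652        9   37164

37164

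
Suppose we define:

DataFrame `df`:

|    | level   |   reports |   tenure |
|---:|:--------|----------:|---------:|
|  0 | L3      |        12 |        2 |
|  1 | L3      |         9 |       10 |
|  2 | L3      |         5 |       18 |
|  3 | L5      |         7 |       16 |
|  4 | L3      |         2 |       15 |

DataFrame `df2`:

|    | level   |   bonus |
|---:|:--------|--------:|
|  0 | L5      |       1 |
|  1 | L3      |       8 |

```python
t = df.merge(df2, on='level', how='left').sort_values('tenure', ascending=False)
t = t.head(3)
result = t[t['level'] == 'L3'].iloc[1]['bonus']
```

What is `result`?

merge on 'level' (how='left') → 5 rows:
  level  reports  tenure  bonus
0    L3       12       2      8
1    L3        9      10      8
2    L3        5      18      8
3    L5        7      16      1
4    L3        2      15      8
sort by tenure descending:
  level  reports  tenure  bonus
2    L3        5      18      8
3    L5        7      16      1
4    L3        2      15      8
1    L3        9      10      8
0    L3       12       2      8
take first 3 rows:
  level  reports  tenure  bonus
2    L3        5      18      8
3    L5        7      16      1
4    L3        2      15      8
filter rows where level == 'L3':
  level  reports  tenure  bonus
2    L3        5      18      8
4    L3        2      15      8
Reading off the value at position 1, column 'bonus', we get 8.

8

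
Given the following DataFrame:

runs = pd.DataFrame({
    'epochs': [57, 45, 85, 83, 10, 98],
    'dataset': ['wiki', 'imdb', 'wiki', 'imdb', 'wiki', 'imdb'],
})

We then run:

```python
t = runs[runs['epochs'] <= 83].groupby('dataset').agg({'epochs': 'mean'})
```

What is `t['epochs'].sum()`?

filter rows where epochs <= 83:
   epochs dataset
0      57    wiki
1      45    imdb
3      83    imdb
4      10    wiki
group by dataset, mean of epochs:
         epochs
dataset        
imdb       64.0
wiki       33.5

97.5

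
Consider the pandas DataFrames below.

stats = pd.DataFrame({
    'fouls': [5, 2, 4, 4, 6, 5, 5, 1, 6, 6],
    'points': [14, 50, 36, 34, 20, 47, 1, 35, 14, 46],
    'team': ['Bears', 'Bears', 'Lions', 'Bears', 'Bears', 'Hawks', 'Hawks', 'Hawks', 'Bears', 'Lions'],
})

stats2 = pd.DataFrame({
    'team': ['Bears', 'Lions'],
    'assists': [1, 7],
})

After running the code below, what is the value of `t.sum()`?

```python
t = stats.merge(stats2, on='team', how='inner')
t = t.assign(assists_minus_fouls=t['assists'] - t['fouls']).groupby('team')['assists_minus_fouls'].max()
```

merge on 'team' (how='inner') → 7 rows:
   fouls  points   team  assists
0      5      14  Bears        1
1      2      50  Bears        1
2      4      36  Lions        7
3      4      34  Bears        1
4      6      20  Bears        1
5      6      14  Bears        1
6      6      46  Lions        7
add column assists_minus_fouls = t['assists'] - t['fouls']:
   fouls  points   team  assists  assists_minus_fouls
0      5      14  Bears        1                   -4
1      2      50  Bears        1                   -1
2      4      36  Lions        7                    3
3      4      34  Bears        1                   -3
4      6      20  Bears        1                   -5
5      6      14  Bears        1                   -5
6      6      46  Lions        7                    1
group by team, max of assists_minus_fouls:
team
Bears   -1
Lions    3
Name: assists_minus_fouls, dtype: int64
Taking the sum of the resulting series gives 2.

2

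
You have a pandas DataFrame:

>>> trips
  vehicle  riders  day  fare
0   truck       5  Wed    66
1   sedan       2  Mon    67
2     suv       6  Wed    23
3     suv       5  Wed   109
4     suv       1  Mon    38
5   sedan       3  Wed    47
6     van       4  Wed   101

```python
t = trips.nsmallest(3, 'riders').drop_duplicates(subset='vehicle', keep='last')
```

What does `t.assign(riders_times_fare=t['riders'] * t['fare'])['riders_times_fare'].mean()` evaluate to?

take 3 rows with smallest riders:
  vehicle  riders  day  fare
4     suv       1  Mon    38
1   sedan       2  Mon    67
5   sedan       3  Wed    47
drop duplicate vehicle (keep=last):
  vehicle  riders  day  fare
4     suv       1  Mon    38
5   sedan       3  Wed    47
add column riders_times_fare = t['riders'] * t['fare']:
  vehicle  riders  day  fare  riders_times_fare
4     suv       1  Mon    38                 38
5   sedan       3  Wed    47                141
The mean of column 'riders_times_fare' is 89.5.

89.5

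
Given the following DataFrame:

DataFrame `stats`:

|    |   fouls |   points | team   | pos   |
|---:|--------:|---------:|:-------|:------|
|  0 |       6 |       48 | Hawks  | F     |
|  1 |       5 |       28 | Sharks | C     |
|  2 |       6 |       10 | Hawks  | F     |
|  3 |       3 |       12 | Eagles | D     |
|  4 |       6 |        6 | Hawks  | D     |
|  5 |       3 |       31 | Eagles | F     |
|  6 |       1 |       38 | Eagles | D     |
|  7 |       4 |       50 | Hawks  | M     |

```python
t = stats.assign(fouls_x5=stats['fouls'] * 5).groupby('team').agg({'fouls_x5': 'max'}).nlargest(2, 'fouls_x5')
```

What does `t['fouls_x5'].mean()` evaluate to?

27.5

add column fouls_x5 = stats['fouls'] * 5:
   fouls  points    team pos  fouls_x5
0      6      48   Hawks   F        30
1      5      28  Sharks   C        25
2      6      10   Hawks   F        30
3      3      12  Eagles   D        15
4      6       6   Hawks   D        30
5      3      31  Eagles   F        15
6      1      38  Eagles   D         5
7      4      50   Hawks   M        20
group by team, max of fouls_x5:
        fouls_x5
team            
Eagles        15
Hawks         30
Sharks        25
take 2 rows with largest fouls_x5:
        fouls_x5
team            
Hawks         30
Sharks        25
Taking the mean of column 'fouls_x5' gives 27.5.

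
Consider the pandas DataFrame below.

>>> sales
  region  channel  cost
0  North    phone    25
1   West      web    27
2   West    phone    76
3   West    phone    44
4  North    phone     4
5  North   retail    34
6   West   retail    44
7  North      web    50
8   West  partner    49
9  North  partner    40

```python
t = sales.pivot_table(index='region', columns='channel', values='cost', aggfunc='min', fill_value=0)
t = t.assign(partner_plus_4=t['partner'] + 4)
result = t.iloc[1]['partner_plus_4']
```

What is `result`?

53

pivot: rows=region, cols=channel, min(cost):
channel  partner  phone  retail  web
region                              
North         40      4      34   50
West          49     44      44   27
add column partner_plus_4 = t['partner'] + 4:
channel  partner  phone  retail  web  partner_plus_4
region                                              
North         40      4      34   50              44
West          49     44      44   27              53
Then the value at position 1, column 'partner_plus_4': 53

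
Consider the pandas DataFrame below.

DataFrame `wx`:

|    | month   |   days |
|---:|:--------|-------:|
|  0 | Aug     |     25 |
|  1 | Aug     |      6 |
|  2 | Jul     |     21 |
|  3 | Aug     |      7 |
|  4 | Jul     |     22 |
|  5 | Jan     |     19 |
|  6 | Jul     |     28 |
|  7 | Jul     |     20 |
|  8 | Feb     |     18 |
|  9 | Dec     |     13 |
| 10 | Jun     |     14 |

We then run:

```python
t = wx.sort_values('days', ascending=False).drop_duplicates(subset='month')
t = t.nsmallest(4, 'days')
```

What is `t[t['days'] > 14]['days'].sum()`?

37

sort by days descending:
   month  days
6    Jul    28
0    Aug    25
4    Jul    22
2    Jul    21
7    Jul    20
5    Jan    19
8    Feb    18
10   Jun    14
9    Dec    13
3    Aug     7
1    Aug     6
drop duplicate month (keep=first):
   month  days
6    Jul    28
0    Aug    25
5    Jan    19
8    Feb    18
10   Jun    14
9    Dec    13
take 4 rows with smallest days:
   month  days
9    Dec    13
10   Jun    14
8    Feb    18
5    Jan    19
filter rows where days > 14:
  month  days
8   Feb    18
5   Jan    19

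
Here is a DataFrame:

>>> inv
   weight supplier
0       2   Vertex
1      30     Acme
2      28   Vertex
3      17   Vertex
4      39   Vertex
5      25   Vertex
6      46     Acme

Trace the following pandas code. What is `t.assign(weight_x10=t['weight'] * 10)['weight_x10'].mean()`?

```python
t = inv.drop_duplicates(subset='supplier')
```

drop duplicate supplier (keep=first):
   weight supplier
0       2   Vertex
1      30     Acme
add column weight_x10 = t['weight'] * 10:
   weight supplier  weight_x10
0       2   Vertex          20
1      30     Acme         300
Reading off the mean of column 'weight_x10', we get 160.0.

160.0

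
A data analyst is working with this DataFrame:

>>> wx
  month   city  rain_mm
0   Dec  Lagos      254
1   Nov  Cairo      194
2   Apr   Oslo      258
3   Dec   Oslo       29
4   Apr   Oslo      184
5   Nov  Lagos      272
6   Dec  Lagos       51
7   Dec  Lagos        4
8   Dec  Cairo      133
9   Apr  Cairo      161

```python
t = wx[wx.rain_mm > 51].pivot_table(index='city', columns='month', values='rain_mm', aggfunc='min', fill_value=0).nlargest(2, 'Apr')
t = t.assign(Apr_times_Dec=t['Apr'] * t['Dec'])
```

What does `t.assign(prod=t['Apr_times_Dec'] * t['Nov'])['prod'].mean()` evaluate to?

filter rows where rain_mm > 51:
  month   city  rain_mm
0   Dec  Lagos      254
1   Nov  Cairo      194
2   Apr   Oslo      258
4   Apr   Oslo      184
5   Nov  Lagos      272
8   Dec  Cairo      133
9   Apr  Cairo      161
pivot: rows=city, cols=month, min(rain_mm):
month  Apr  Dec  Nov
city                
Cairo  161  133  194
Lagos    0  254  272
Oslo   184    0    0
take 2 rows with largest Apr:
month  Apr  Dec  Nov
city                
Oslo   184    0    0
Cairo  161  133  194
add column Apr_times_Dec = t['Apr'] * t['Dec']:
month  Apr  Dec  Nov  Apr_times_Dec
city                               
Oslo   184    0    0              0
Cairo  161  133  194          21413
add column prod = t['Apr_times_Dec'] * t['Nov']:
month  Apr  Dec  Nov  Apr_times_Dec     prod
city                                        
Oslo   184    0    0              0        0
Cairo  161  133  194          21413  4154122
So mean() = 2077061.0.

2077061.0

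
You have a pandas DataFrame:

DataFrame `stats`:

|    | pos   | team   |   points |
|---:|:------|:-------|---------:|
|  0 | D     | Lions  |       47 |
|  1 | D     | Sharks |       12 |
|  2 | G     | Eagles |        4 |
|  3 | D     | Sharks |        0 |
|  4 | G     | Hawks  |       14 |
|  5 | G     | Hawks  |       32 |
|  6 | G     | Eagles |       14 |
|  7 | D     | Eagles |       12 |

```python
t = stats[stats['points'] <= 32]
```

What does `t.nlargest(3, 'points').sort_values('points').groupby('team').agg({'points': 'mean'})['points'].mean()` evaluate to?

filter rows where points <= 32:
  pos    team  points
1   D  Sharks      12
2   G  Eagles       4
3   D  Sharks       0
4   G   Hawks      14
5   G   Hawks      32
6   G  Eagles      14
7   D  Eagles      12
take 3 rows with largest points:
  pos    team  points
5   G   Hawks      32
4   G   Hawks      14
6   G  Eagles      14
sort by points:
  pos    team  points
4   G   Hawks      14
6   G  Eagles      14
5   G   Hawks      32
group by team, mean of points:
        points
team          
Eagles    14.0
Hawks     23.0
So mean() = 18.5.

18.5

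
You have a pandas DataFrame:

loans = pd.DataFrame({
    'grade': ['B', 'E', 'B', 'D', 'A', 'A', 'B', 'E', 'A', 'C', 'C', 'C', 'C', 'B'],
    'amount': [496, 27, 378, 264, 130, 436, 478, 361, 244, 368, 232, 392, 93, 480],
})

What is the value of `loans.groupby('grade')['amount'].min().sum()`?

892

group by grade, min of amount:
grade
A    130
B    378
C     93
D    264
E     27
Name: amount, dtype: int64
Finally, sum of the resulting series = 892.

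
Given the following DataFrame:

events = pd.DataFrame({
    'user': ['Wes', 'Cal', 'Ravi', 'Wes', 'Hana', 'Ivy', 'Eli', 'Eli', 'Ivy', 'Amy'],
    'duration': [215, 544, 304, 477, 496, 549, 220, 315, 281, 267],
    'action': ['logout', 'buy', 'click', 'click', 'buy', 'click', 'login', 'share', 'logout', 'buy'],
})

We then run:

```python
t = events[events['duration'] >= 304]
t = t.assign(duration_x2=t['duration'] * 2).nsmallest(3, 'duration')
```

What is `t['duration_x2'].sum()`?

filter rows where duration >= 304:
   user  duration action
1   Cal       544    buy
2  Ravi       304  click
3   Wes       477  click
4  Hana       496    buy
5   Ivy       549  click
7   Eli       315  share
add column duration_x2 = t['duration'] * 2:
   user  duration action  duration_x2
1   Cal       544    buy         1088
2  Ravi       304  click          608
3   Wes       477  click          954
4  Hana       496    buy          992
5   Ivy       549  click         1098
7   Eli       315  share          630
take 3 rows with smallest duration:
   user  duration action  duration_x2
2  Ravi       304  click          608
7   Eli       315  share          630
3   Wes       477  click          954
The sum of column 'duration_x2' is 2192.

2192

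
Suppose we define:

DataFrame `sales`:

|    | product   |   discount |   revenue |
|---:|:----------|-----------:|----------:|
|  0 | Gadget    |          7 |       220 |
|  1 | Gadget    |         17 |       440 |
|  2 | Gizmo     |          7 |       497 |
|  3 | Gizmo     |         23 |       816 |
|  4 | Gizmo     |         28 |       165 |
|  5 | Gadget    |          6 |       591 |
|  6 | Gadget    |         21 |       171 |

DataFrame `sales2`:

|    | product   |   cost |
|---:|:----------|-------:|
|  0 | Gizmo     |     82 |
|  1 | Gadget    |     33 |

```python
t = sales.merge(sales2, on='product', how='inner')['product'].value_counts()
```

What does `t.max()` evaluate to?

4

merge on 'product' (how='inner') → 7 rows:
  product  discount  revenue  cost
0  Gadget         7      220    33
1  Gadget        17      440    33
2   Gizmo         7      497    82
3   Gizmo        23      816    82
4   Gizmo        28      165    82
5  Gadget         6      591    33
6  Gadget        21      171    33
value_counts of product:
product
Gadget    4
Gizmo     3
Name: count, dtype: int64
Finally, max of the resulting series = 4.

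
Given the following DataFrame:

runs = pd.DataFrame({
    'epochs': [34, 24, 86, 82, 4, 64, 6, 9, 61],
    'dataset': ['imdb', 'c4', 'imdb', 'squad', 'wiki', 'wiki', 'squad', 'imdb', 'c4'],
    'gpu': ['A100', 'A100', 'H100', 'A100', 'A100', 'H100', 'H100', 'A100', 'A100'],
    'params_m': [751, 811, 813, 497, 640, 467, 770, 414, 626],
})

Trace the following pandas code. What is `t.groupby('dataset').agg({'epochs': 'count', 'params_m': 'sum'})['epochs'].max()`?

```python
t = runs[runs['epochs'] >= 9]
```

filter rows where epochs >= 9:
   epochs dataset   gpu  params_m
0      34    imdb  A100       751
1      24      c4  A100       811
2      86    imdb  H100       813
3      82   squad  A100       497
5      64    wiki  H100       467
7       9    imdb  A100       414
8      61      c4  A100       626
group by dataset: count(epochs), sum(params_m):
         epochs  params_m
dataset                  
c4            2      1437
imdb          3      1978
squad         1       497
wiki          1       467
The max of column 'epochs' is 3.

3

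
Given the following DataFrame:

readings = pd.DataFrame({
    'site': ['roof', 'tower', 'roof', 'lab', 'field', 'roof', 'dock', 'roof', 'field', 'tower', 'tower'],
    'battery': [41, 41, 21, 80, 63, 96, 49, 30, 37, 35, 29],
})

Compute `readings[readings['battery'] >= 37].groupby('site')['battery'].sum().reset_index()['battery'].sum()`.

filter rows where battery >= 37:
    site  battery
0   roof       41
1  tower       41
3    lab       80
4  field       63
5   roof       96
6   dock       49
8  field       37
group by site, sum of battery:
site
dock      49
field    100
lab       80
roof     137
tower     41
Name: battery, dtype: int64
reset_index():
    site  battery
0   dock       49
1  field      100
2    lab       80
3   roof      137
4  tower       41
Reading off the sum of column 'battery', we get 407.

407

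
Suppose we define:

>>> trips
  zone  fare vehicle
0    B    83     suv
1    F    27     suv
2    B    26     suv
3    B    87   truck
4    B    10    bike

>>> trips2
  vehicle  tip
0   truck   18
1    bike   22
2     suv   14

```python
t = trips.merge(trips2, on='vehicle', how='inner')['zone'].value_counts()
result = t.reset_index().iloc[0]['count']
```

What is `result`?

4

merge on 'vehicle' (how='inner') → 5 rows:
  zone  fare vehicle  tip
0    B    83     suv   14
1    F    27     suv   14
2    B    26     suv   14
3    B    87   truck   18
4    B    10    bike   22
value_counts of zone:
zone
B    4
F    1
Name: count, dtype: int64
reset_index():
  zone  count
0    B      4
1    F      1
Finally, value at position 0, column 'count' = 4.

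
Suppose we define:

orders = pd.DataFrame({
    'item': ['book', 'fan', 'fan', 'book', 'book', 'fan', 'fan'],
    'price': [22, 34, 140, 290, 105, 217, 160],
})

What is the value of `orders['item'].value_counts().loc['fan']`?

value_counts of item:
item
fan     4
book    3
Name: count, dtype: int64

4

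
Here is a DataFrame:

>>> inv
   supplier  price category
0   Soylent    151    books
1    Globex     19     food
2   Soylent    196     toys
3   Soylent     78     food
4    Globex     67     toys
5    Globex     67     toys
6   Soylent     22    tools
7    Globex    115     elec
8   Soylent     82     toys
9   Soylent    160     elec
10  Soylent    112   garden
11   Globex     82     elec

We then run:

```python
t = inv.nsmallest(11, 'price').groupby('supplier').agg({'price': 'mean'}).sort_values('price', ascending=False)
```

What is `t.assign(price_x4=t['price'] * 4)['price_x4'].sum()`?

take 11 rows with smallest price:
   supplier  price category
1    Globex     19     food
6   Soylent     22    tools
4    Globex     67     toys
5    Globex     67     toys
3   Soylent     78     food
8   Soylent     82     toys
11   Globex     82     elec
10  Soylent    112   garden
7    Globex    115     elec
0   Soylent    151    books
9   Soylent    160     elec
group by supplier, mean of price:
               price
supplier            
Globex     70.000000
Soylent   100.833333
sort by price descending:
               price
supplier            
Soylent   100.833333
Globex     70.000000
add column price_x4 = t['price'] * 4:
               price    price_x4
supplier                        
Soylent   100.833333  403.333333
Globex     70.000000  280.000000
The sum of column 'price_x4' is 683.333333333.

683.333333333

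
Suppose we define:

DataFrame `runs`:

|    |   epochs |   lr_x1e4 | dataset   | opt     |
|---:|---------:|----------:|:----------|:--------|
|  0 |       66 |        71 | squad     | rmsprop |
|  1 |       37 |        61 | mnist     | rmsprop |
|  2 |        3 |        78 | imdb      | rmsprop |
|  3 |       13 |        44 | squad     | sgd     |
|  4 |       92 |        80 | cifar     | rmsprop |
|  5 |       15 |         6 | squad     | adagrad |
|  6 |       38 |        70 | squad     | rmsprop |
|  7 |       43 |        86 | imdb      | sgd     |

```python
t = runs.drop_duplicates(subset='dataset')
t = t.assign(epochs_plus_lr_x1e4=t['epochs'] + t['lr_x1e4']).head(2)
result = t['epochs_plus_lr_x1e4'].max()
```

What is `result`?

drop duplicate dataset (keep=first):
   epochs  lr_x1e4 dataset      opt
0      66       71   squad  rmsprop
1      37       61   mnist  rmsprop
2       3       78    imdb  rmsprop
4      92       80   cifar  rmsprop
add column epochs_plus_lr_x1e4 = t['epochs'] + t['lr_x1e4']:
   epochs  lr_x1e4 dataset      opt  epochs_plus_lr_x1e4
0      66       71   squad  rmsprop                  137
1      37       61   mnist  rmsprop                   98
2       3       78    imdb  rmsprop                   81
4      92       80   cifar  rmsprop                  172
take first 2 rows:
   epochs  lr_x1e4 dataset      opt  epochs_plus_lr_x1e4
0      66       71   squad  rmsprop                  137
1      37       61   mnist  rmsprop                   98
So max() = 137.

137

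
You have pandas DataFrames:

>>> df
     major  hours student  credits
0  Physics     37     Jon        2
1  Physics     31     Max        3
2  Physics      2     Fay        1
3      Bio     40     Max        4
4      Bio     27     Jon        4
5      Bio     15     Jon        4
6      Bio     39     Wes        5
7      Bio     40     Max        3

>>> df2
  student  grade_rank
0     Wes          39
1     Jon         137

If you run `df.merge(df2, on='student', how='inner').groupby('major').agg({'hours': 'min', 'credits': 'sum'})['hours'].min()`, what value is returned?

15

merge on 'student' (how='inner') → 4 rows:
     major  hours student  credits  grade_rank
0  Physics     37     Jon        2         137
1      Bio     27     Jon        4         137
2      Bio     15     Jon        4         137
3      Bio     39     Wes        5          39
group by major: min(hours), sum(credits):
         hours  credits
major                  
Bio         15       13
Physics     37        2
Taking the min of column 'hours' gives 15.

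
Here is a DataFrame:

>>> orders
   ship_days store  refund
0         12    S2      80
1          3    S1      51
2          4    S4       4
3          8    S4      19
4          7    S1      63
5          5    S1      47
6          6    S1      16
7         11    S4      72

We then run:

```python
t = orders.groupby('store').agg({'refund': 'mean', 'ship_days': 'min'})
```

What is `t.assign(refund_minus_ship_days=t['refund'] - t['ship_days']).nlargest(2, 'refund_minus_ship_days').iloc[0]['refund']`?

80.0

group by store: mean(refund), min(ship_days):
          refund  ship_days
store                      
S1     44.250000          3
S2     80.000000         12
S4     31.666667          4
add column refund_minus_ship_days = t['refund'] - t['ship_days']:
          refund  ship_days  refund_minus_ship_days
store                                              
S1     44.250000          3               41.250000
S2     80.000000         12               68.000000
S4     31.666667          4               27.666667
take 2 rows with largest refund_minus_ship_days:
       refund  ship_days  refund_minus_ship_days
store                                           
S2      80.00         12                   68.00
S1      44.25          3                   41.25
Reading off the value at position 0, column 'refund', we get 80.0.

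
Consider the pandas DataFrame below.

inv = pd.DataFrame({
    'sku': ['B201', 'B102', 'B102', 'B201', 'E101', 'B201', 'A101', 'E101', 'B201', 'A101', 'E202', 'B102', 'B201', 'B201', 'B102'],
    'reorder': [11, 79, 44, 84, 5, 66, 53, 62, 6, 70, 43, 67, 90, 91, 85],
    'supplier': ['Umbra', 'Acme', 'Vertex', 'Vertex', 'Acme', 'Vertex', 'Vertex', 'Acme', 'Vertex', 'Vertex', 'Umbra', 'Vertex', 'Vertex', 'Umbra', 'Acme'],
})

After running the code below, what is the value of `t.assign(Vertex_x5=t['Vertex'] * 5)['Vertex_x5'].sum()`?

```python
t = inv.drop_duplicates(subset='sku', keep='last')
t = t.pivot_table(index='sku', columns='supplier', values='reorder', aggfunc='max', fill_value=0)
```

drop duplicate sku (keep=last):
     sku  reorder supplier
7   E101       62     Acme
9   A101       70   Vertex
10  E202       43    Umbra
13  B201       91    Umbra
14  B102       85     Acme
pivot: rows=sku, cols=supplier, max(reorder):
supplier  Acme  Umbra  Vertex
sku                          
A101         0      0      70
B102        85      0       0
B201         0     91       0
E101        62      0       0
E202         0     43       0
add column Vertex_x5 = t['Vertex'] * 5:
supplier  Acme  Umbra  Vertex  Vertex_x5
sku                                     
A101         0      0      70        350
B102        85      0       0          0
B201         0     91       0          0
E101        62      0       0          0
E202         0     43       0          0

350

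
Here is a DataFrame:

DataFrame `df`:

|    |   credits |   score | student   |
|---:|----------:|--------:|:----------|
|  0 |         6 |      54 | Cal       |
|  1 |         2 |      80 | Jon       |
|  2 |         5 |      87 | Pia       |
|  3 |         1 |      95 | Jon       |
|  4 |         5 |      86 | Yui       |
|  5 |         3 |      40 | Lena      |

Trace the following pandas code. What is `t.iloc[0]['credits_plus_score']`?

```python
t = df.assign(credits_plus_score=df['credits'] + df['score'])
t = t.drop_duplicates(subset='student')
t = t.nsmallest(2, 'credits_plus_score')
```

add column credits_plus_score = df['credits'] + df['score']:
   credits  score student  credits_plus_score
0        6     54     Cal                  60
1        2     80     Jon                  82
2        5     87     Pia                  92
3        1     95     Jon                  96
4        5     86     Yui                  91
5        3     40    Lena                  43
drop duplicate student (keep=first):
   credits  score student  credits_plus_score
0        6     54     Cal                  60
1        2     80     Jon                  82
2        5     87     Pia                  92
4        5     86     Yui                  91
5        3     40    Lena                  43
take 2 rows with smallest credits_plus_score:
   credits  score student  credits_plus_score
5        3     40    Lena                  43
0        6     54     Cal                  60
Finally, value at position 0, column 'credits_plus_score' = 43.

43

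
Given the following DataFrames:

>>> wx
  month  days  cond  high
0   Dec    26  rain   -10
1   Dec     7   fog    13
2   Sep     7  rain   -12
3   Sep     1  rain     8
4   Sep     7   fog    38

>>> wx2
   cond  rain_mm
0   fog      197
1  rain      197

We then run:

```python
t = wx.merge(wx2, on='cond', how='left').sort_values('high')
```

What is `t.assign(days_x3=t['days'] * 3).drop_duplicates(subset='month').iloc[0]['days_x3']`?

merge on 'cond' (how='left') → 5 rows:
  month  days  cond  high  rain_mm
0   Dec    26  rain   -10      197
1   Dec     7   fog    13      197
2   Sep     7  rain   -12      197
3   Sep     1  rain     8      197
4   Sep     7   fog    38      197
sort by high:
  month  days  cond  high  rain_mm
2   Sep     7  rain   -12      197
0   Dec    26  rain   -10      197
3   Sep     1  rain     8      197
1   Dec     7   fog    13      197
4   Sep     7   fog    38      197
add column days_x3 = t['days'] * 3:
  month  days  cond  high  rain_mm  days_x3
2   Sep     7  rain   -12      197       21
0   Dec    26  rain   -10      197       78
3   Sep     1  rain     8      197        3
1   Dec     7   fog    13      197       21
4   Sep     7   fog    38      197       21
drop duplicate month (keep=first):
  month  days  cond  high  rain_mm  days_x3
2   Sep     7  rain   -12      197       21
0   Dec    26  rain   -10      197       78
Hence 21.

21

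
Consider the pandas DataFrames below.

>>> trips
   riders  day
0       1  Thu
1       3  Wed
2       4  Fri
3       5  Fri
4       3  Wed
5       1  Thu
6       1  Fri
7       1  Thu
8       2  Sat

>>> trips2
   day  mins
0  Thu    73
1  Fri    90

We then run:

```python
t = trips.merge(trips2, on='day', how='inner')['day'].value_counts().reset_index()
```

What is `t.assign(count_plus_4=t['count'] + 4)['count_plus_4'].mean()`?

merge on 'day' (how='inner') → 6 rows:
   riders  day  mins
0       1  Thu    73
1       4  Fri    90
2       5  Fri    90
3       1  Thu    73
4       1  Fri    90
5       1  Thu    73
value_counts of day:
day
Thu    3
Fri    3
Name: count, dtype: int64
reset_index():
   day  count
0  Thu      3
1  Fri      3
add column count_plus_4 = t['count'] + 4:
   day  count  count_plus_4
0  Thu      3             7
1  Fri      3             7
Reading off the mean of column 'count_plus_4', we get 7.0.

7.0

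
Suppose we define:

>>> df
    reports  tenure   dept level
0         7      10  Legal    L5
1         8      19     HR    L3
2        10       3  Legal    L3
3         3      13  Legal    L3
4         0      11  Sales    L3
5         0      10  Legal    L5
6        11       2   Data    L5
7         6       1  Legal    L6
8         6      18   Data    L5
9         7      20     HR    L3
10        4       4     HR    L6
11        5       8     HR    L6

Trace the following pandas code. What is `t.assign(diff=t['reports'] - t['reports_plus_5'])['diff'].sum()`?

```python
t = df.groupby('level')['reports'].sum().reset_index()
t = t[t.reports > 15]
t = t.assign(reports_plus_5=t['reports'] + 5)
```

-10

group by level, sum of reports:
level
L3    28
L5    24
L6    15
Name: reports, dtype: int64
reset_index():
  level  reports
0    L3       28
1    L5       24
2    L6       15
filter rows where reports > 15:
  level  reports
0    L3       28
1    L5       24
add column reports_plus_5 = t['reports'] + 5:
  level  reports  reports_plus_5
0    L3       28              33
1    L5       24              29
add column diff = t['reports'] - t['reports_plus_5']:
  level  reports  reports_plus_5  diff
0    L3       28              33    -5
1    L5       24              29    -5
Hence -10.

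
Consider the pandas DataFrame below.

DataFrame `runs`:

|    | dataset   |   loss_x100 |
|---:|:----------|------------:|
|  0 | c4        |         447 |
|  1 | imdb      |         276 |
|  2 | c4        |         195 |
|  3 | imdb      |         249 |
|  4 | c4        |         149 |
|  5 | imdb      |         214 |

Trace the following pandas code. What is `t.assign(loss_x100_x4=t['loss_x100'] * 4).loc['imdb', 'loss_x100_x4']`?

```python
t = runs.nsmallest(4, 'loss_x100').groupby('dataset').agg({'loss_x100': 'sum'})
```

take 4 rows with smallest loss_x100:
  dataset  loss_x100
4      c4        149
2      c4        195
5    imdb        214
3    imdb        249
group by dataset, sum of loss_x100:
         loss_x100
dataset           
c4             344
imdb           463
add column loss_x100_x4 = t['loss_x100'] * 4:
         loss_x100  loss_x100_x4
dataset                         
c4             344          1376
imdb           463          1852

1852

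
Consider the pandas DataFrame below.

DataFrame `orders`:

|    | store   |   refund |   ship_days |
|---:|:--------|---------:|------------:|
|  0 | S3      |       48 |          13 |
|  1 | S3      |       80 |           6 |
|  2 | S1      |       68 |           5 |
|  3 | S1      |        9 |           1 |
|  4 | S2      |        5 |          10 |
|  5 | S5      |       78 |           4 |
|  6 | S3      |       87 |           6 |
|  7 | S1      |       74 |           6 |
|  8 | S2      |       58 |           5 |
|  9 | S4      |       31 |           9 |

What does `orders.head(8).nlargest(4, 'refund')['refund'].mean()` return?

79.75

take first 8 rows:
  store  refund  ship_days
0    S3      48         13
1    S3      80          6
2    S1      68          5
3    S1       9          1
4    S2       5         10
5    S5      78          4
6    S3      87          6
7    S1      74          6
take 4 rows with largest refund:
  store  refund  ship_days
6    S3      87          6
1    S3      80          6
5    S5      78          4
7    S1      74          6
Taking the mean of column 'refund' gives 79.75.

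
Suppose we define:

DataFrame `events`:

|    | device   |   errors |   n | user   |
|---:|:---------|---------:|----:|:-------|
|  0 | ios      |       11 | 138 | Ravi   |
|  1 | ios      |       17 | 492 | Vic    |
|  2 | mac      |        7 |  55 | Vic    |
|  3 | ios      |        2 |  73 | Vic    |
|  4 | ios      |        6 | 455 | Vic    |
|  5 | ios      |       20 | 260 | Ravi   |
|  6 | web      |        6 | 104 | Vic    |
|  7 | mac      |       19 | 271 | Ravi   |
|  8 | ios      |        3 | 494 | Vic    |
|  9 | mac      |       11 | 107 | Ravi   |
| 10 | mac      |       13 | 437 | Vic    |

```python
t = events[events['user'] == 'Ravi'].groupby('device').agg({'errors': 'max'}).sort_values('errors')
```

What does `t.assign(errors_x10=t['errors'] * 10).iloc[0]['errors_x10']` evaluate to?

190

filter rows where user == 'Ravi':
  device  errors    n  user
0    ios      11  138  Ravi
5    ios      20  260  Ravi
7    mac      19  271  Ravi
9    mac      11  107  Ravi
group by device, max of errors:
        errors
device        
ios         20
mac         19
sort by errors:
        errors
device        
mac         19
ios         20
add column errors_x10 = t['errors'] * 10:
        errors  errors_x10
device                    
mac         19         190
ios         20         200
Then the value at position 0, column 'errors_x10': 190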